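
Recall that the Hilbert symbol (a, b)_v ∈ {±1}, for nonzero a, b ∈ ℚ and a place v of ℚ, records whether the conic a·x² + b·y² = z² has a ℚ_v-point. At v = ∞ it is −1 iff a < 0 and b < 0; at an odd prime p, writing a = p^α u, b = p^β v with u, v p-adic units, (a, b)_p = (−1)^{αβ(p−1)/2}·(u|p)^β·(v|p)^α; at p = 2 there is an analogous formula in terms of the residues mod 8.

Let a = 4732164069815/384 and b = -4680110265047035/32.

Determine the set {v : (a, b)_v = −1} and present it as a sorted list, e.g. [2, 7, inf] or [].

Mod squares: a ≡ 12090, b ≡ -3985670. Check v ∈ {∞, 2, 3, 5, 7, 13, 23, 31, 43}.
v=5: a=5^1·(≡2), b=5^1·(≡4) mod 5; (2|5)=-1, (4|5)=+1; (−1)^{1·1·2}·(-1)^1·(+1)^1 = -1.
v=7: a=7^4·(≡4), b=7^4·(≡2) mod 7; (4|7)=+1, (2|7)=+1; (−1)^{4·4·3}·(+1)^4·(+1)^4 = +1.
v=2: v_2(a)=-7, v_2(b)=-5; units ≡ 5, 5 (mod 8); ε·ε+αω+βω = 0·0+-7·1+-5·1 ≡ 0  ⇒  (a,b)_2 = +1.
v=31: a=31^1·(≡16), b=31^1·(≡18) mod 31; (16|31)=+1, (18|31)=+1; (−1)^{1·1·15}·(+1)^1·(+1)^1 = -1.
v=13: a=13^1·(≡8), b=13^1·(≡8) mod 13; (8|13)=-1, (8|13)=-1; (−1)^{1·1·6}·(-1)^1·(-1)^1 = +1.
v=3: a=3^-1·(≡1), b=3^0·(≡1) mod 3; (1|3)=+1, (1|3)=+1; (−1)^{-1·0·1}·(+1)^0·(+1)^-1 = +1.
v=43: a=43^2·(≡33), b=43^3·(≡8) mod 43; (33|43)=-1, (8|43)=-1; (−1)^{2·3·21}·(-1)^3·(-1)^2 = -1.
v=23: a=23^2·(≡22), b=23^3·(≡10) mod 23; (22|23)=-1, (10|23)=-1; (−1)^{2·3·11}·(-1)^3·(-1)^2 = -1.
v=∞: 12090 > 0 and -3985670 < 0  ⇒  (a,b)_∞ = +1.
|Ram(12090, -3985670)| = 4, even; anisotropic at {5, 23, 31, 43}.

[5, 23, 31, 43]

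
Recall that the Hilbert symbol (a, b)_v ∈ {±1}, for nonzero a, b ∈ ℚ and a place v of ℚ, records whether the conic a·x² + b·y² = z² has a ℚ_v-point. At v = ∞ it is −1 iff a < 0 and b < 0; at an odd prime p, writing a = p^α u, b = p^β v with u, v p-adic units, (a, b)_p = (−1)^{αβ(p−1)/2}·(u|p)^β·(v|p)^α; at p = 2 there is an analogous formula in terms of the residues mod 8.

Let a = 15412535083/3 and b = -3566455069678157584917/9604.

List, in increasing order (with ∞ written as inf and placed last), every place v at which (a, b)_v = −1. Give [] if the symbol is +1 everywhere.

Mod squares: a ≡ 2001, b ≡ -437. Check v ∈ {∞, 2, 3, 7, 11, 19, 23, 29}.
v=2: v_2(a)=0, v_2(b)=-2; units ≡ 1, 3 (mod 8); ε·ε+αω+βω = 0·1+0·1+-2·0 ≡ 0  ⇒  (a,b)_2 = +1.
v=19: a=19^2·(≡5), b=19^3·(≡10) mod 19; (5|19)=+1, (10|19)=-1; (−1)^{2·3·9}·(+1)^3·(-1)^2 = +1.
v=7: a=7^0·(≡5), b=7^-4·(≡1) mod 7; (5|7)=-1, (1|7)=+1; (−1)^{0·-4·3}·(-1)^-4·(+1)^0 = +1.
v=29: a=29^1·(≡18), b=29^2·(≡12) mod 29; (18|29)=-1, (12|29)=-1; (−1)^{1·2·14}·(-1)^2·(-1)^1 = -1.
v=∞: 2001 > 0 and -437 < 0  ⇒  (a,b)_∞ = +1.
v=11: a=11^2·(≡10), b=11^4·(≡4) mod 11; (10|11)=-1, (4|11)=+1; (−1)^{2·4·5}·(-1)^4·(+1)^2 = +1.
v=23: a=23^3·(≡8), b=23^5·(≡1) mod 23; (8|23)=+1, (1|23)=+1; (−1)^{3·5·11}·(+1)^5·(+1)^3 = -1.
v=3: a=3^-1·(≡1), b=3^8·(≡1) mod 3; (1|3)=+1, (1|3)=+1; (−1)^{-1·8·1}·(+1)^8·(+1)^-1 = +1.
Ram(2001, -437) = {23, 29}; no ℚ_23-point on the conic.

[23, 29]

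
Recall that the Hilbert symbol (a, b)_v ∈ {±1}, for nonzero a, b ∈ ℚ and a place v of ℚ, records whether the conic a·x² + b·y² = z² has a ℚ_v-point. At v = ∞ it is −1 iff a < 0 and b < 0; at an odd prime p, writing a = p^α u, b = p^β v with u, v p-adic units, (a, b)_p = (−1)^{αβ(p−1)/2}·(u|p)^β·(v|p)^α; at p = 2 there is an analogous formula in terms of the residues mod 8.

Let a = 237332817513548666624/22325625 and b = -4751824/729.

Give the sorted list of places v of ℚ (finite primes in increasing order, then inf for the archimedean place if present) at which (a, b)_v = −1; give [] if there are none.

Mod squares: a ≡ 265031, b ≡ -6061. Check v ∈ {∞, 2, 3, 5, 7, 11, 13, 19, 29, 37, 41}.
v=37: a=37^1·(≡5), b=37^0·(≡9) mod 37; (5|37)=-1, (9|37)=+1; (−1)^{1·0·18}·(-1)^0·(+1)^1 = +1.
v=11: a=11^4·(≡10), b=11^1·(≡10) mod 11; (10|11)=-1, (10|11)=-1; (−1)^{4·1·5}·(-1)^1·(-1)^4 = -1.
v=41: a=41^2·(≡7), b=41^0·(≡28) mod 41; (7|41)=-1, (28|41)=-1; (−1)^{2·0·20}·(-1)^0·(-1)^2 = +1.
v=3: a=3^-6·(≡2), b=3^-6·(≡2) mod 3; (2|3)=-1, (2|3)=-1; (−1)^{-6·-6·1}·(-1)^-6·(-1)^-6 = +1.
v=5: a=5^-4·(≡4), b=5^0·(≡4) mod 5; (4|5)=+1, (4|5)=+1; (−1)^{-4·0·2}·(+1)^0·(+1)^-4 = +1.
v=∞: 265031 > 0 and -6061 < 0  ⇒  (a,b)_∞ = +1.
v=7: a=7^-2·(≡4), b=7^2·(≡2) mod 7; (4|7)=+1, (2|7)=+1; (−1)^{-2·2·3}·(+1)^2·(+1)^-2 = +1.
v=19: a=19^1·(≡8), b=19^1·(≡11) mod 19; (8|19)=-1, (11|19)=+1; (−1)^{1·1·9}·(-1)^1·(+1)^1 = +1.
v=2: v_2(a)=8, v_2(b)=4; units ≡ 7, 3 (mod 8); ε·ε+αω+βω = 1·1+8·1+4·0 ≡ 1  ⇒  (a,b)_2 = -1.
v=29: a=29^3·(≡13), b=29^1·(≡13) mod 29; (13|29)=+1, (13|29)=+1; (−1)^{3·1·14}·(+1)^1·(+1)^3 = +1.
v=13: a=13^3·(≡3), b=13^0·(≡1) mod 13; (3|13)=+1, (1|13)=+1; (−1)^{3·0·6}·(+1)^0·(+1)^3 = +1.
|Ram(265031, -6061)| = 2, even; anisotropic at {2, 11}.

[2, 11]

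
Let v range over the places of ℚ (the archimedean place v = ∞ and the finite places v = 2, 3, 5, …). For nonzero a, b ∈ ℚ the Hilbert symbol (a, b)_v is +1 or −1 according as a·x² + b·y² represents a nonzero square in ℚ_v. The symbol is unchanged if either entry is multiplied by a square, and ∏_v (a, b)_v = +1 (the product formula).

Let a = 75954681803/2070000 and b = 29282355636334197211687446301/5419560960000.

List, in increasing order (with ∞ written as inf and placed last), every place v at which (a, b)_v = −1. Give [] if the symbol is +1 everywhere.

Mod squares: a ≡ 35581, b ≡ 213486. Check v ∈ {∞, 2, 3, 5, 7, 11, 13, 17, 23, 37, 41}.
v=17: a=17^1·(≡13), b=17^3·(≡5) mod 17; (13|17)=+1, (5|17)=-1; (−1)^{1·3·8}·(+1)^3·(-1)^1 = -1.
v=3: a=3^-2·(≡1), b=3^-7·(≡2) mod 3; (1|3)=+1, (2|3)=-1; (−1)^{-2·-7·1}·(+1)^-7·(-1)^-2 = +1.
v=13: a=13^3·(≡2), b=13^3·(≡12) mod 13; (2|13)=-1, (12|13)=+1; (−1)^{3·3·6}·(-1)^3·(+1)^3 = -1.
v=41: a=41^0·(≡22), b=41^2·(≡36) mod 41; (22|41)=-1, (36|41)=+1; (−1)^{0·2·20}·(-1)^2·(+1)^0 = +1.
v=7: a=7^5·(≡4), b=7^13·(≡5) mod 7; (4|7)=+1, (5|7)=-1; (−1)^{5·13·3}·(+1)^13·(-1)^5 = +1.
v=23: a=23^-1·(≡16), b=23^3·(≡13) mod 23; (16|23)=+1, (13|23)=+1; (−1)^{-1·3·11}·(+1)^3·(+1)^-1 = -1.
v=11: a=11^2·(≡2), b=11^-2·(≡5) mod 11; (2|11)=-1, (5|11)=+1; (−1)^{2·-2·5}·(-1)^-2·(+1)^2 = +1.
v=2: v_2(a)=-4, v_2(b)=-15; units ≡ 5, 7 (mod 8); ε·ε+αω+βω = 0·1+-4·0+-15·1 ≡ 1  ⇒  (a,b)_2 = -1.
v=37: a=37^0·(≡20), b=37^2·(≡3) mod 37; (20|37)=-1, (3|37)=+1; (−1)^{0·2·18}·(-1)^2·(+1)^0 = +1.
v=5: a=5^-4·(≡4), b=5^-4·(≡1) mod 5; (4|5)=+1, (1|5)=+1; (−1)^{-4·-4·2}·(+1)^-4·(+1)^-4 = +1.
v=∞: 35581 > 0 and 213486 > 0  ⇒  (a,b)_∞ = +1.
|Ram(35581, 213486)| = 4, even; anisotropic at {2, 13, 17, 23}.

[2, 13, 17, 23]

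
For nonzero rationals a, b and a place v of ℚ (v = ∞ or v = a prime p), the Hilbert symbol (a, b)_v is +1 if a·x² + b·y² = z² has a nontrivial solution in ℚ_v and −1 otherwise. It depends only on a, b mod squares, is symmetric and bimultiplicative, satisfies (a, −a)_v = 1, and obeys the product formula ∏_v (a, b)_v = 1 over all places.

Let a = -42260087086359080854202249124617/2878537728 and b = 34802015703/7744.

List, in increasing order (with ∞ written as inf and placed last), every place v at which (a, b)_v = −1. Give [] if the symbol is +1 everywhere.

[7, 29]

(a, b) ≡ (-1131, 150423) mod (ℚ^×)²; places V = {2, 3, 7, 11, 13, 19, 29, 31, 37, ∞}.
(a,b)_7: α=6, u≡5; β=1, v≡5 (mod 7); (5|7)=-1, (5|7)=-1; sign (−1)^0·-1^1·-1^6 = -1.
(a,b)_13: α=7, u≡12; β=3, v≡12 (mod 13); (12|13)=+1, (12|13)=+1; sign (−1)^0·+1^3·+1^7 = +1.
(a,b)_31: α=2, u≡28; β=0, v≡6 (mod 31); (28|31)=+1, (6|31)=-1; sign (−1)^0·+1^0·-1^2 = +1.
(a,b)_∞: sgn(-1131)=−, sgn(150423)=+, so +1.
(a,b)_2: α=-16, β=-6; u≡5, v≡7 (mod 8); ε(u)ε(v)=0·1, αω(v)=-16·0, βω(u)=-6·1; sum ≡ 0  ⇒  +1.
(a,b)_37: α=4, u≡21; β=2, v≡31 (mod 37); (21|37)=+1, (31|37)=-1; sign (−1)^0·+1^2·-1^4 = +1.
(a,b)_3: α=-1, u≡1; β=1, v≡2 (mod 3); (1|3)=+1, (2|3)=-1; sign (−1)^1·+1^1·-1^-1 = +1.
(a,b)_29: α=3, u≡2; β=1, v≡4 (mod 29); (2|29)=-1, (4|29)=+1; sign (−1)^0·-1^1·+1^3 = -1.
(a,b)_19: α=4, u≡11; β=1, v≡8 (mod 19); (11|19)=+1, (8|19)=-1; sign (−1)^0·+1^1·-1^4 = +1.
(a,b)_11: α=-4, u≡8; β=-2, v≡9 (mod 11); (8|11)=-1, (9|11)=+1; sign (−1)^0·-1^-2·+1^-4 = +1.
|Ram(-1131, 150423)| = 2, even; anisotropic at {7, 29}.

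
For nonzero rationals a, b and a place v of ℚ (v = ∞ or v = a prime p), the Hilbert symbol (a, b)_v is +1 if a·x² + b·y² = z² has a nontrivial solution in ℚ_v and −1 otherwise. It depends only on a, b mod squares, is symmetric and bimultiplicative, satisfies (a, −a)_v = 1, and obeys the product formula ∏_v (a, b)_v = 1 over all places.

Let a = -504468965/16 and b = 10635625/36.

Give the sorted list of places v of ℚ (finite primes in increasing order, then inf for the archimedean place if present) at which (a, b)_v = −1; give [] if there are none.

(a, b) ≡ (-85085, 17017) mod (ℚ^×)²; places V = {2, 3, 5, 7, 11, 13, 17, ∞}.
(a,b)_∞: sgn(-85085)=−, sgn(17017)=+, so +1.
(a,b)_17: α=1, u≡6; β=1, v≡4 (mod 17); (6|17)=-1, (4|17)=+1; sign (−1)^0·-1^1·+1^1 = -1.
(a,b)_11: α=3, u≡9; β=1, v≡10 (mod 11); (9|11)=+1, (10|11)=-1; sign (−1)^1·+1^1·-1^3 = +1.
(a,b)_3: α=0, u≡1; β=-2, v≡1 (mod 3); (1|3)=+1, (1|3)=+1; sign (−1)^0·+1^-2·+1^0 = +1.
(a,b)_5: α=1, u≡2; β=4, v≡2 (mod 5); (2|5)=-1, (2|5)=-1; sign (−1)^0·-1^4·-1^1 = -1.
(a,b)_13: α=1, u≡11; β=1, v≡10 (mod 13); (11|13)=-1, (10|13)=+1; sign (−1)^0·-1^1·+1^1 = -1.
(a,b)_7: α=3, u≡4; β=1, v≡4 (mod 7); (4|7)=+1, (4|7)=+1; sign (−1)^1·+1^1·+1^3 = -1.
(a,b)_2: α=-4, β=-2; u≡3, v≡1 (mod 8); ε(u)ε(v)=1·0, αω(v)=-4·0, βω(u)=-2·1; sum ≡ 0  ⇒  +1.
Ram(-85085, 17017) = {5, 7, 13, 17}; no ℚ_5-point on the conic.

[5, 7, 13, 17]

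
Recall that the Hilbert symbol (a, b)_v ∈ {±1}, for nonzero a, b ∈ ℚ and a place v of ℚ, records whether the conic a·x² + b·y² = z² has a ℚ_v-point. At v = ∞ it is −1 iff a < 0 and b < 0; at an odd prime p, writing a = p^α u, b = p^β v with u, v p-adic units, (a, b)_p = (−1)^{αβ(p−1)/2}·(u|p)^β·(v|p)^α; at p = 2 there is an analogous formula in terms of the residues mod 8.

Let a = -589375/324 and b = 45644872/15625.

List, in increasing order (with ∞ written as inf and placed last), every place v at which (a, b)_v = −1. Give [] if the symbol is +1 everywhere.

Mod squares: a ≡ -943, b ≡ 1378. Check v ∈ {∞, 2, 3, 5, 7, 13, 23, 41, 53}.
v=3: a=3^-4·(≡2), b=3^0·(≡1) mod 3; (2|3)=-1, (1|3)=+1; (−1)^{-4·0·1}·(-1)^0·(+1)^-4 = +1.
v=∞: -943 < 0 and 1378 > 0  ⇒  (a,b)_∞ = +1.
v=23: a=23^1·(≡10), b=23^0·(≡22) mod 23; (10|23)=-1, (22|23)=-1; (−1)^{1·0·11}·(-1)^0·(-1)^1 = -1.
v=7: a=7^0·(≡2), b=7^2·(≡3) mod 7; (2|7)=+1, (3|7)=-1; (−1)^{0·2·3}·(+1)^2·(-1)^0 = +1.
v=13: a=13^0·(≡7), b=13^3·(≡11) mod 13; (7|13)=-1, (11|13)=-1; (−1)^{0·3·6}·(-1)^3·(-1)^0 = -1.
v=5: a=5^4·(≡3), b=5^-6·(≡2) mod 5; (3|5)=-1, (2|5)=-1; (−1)^{4·-6·2}·(-1)^-6·(-1)^4 = +1.
v=41: a=41^1·(≡37), b=41^0·(≡16) mod 41; (37|41)=+1, (16|41)=+1; (−1)^{1·0·20}·(+1)^0·(+1)^1 = +1.
v=2: v_2(a)=-2, v_2(b)=3; units ≡ 1, 1 (mod 8); ε·ε+αω+βω = 0·0+-2·0+3·0 ≡ 0  ⇒  (a,b)_2 = +1.
v=53: a=53^0·(≡24), b=53^1·(≡45) mod 53; (24|53)=+1, (45|53)=-1; (−1)^{0·1·26}·(+1)^1·(-1)^0 = +1.
|Ram(-943, 1378)| = 2, even; anisotropic at {13, 23}.

[13, 23]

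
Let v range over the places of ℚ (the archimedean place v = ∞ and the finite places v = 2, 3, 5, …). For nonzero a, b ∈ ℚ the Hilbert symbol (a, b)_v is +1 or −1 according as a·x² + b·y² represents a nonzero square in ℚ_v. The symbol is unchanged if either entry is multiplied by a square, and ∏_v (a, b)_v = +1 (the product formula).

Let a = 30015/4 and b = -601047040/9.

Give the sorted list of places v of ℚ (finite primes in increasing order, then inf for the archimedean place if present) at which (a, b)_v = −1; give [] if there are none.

[2, 11, 23, 29]

(a, b) ≡ (3335, -36685) mod (ℚ^×)²; places V = {2, 3, 5, 11, 23, 29, ∞}.
(a,b)_29: α=1, u≡5; β=1, v≡2 (mod 29); (5|29)=+1, (2|29)=-1; sign (−1)^0·+1^1·-1^1 = -1.
(a,b)_3: α=2, u≡2; β=-2, v≡2 (mod 3); (2|3)=-1, (2|3)=-1; sign (−1)^0·-1^-2·-1^2 = +1.
(a,b)_5: α=1, u≡2; β=1, v≡3 (mod 5); (2|5)=-1, (3|5)=-1; sign (−1)^0·-1^1·-1^1 = +1.
(a,b)_23: α=1, u≡10; β=1, v≡21 (mod 23); (10|23)=-1, (21|23)=-1; sign (−1)^1·-1^1·-1^1 = -1.
(a,b)_∞: sgn(3335)=+, sgn(-36685)=−, so +1.
(a,b)_2: α=-2, β=14; u≡7, v≡3 (mod 8); ε(u)ε(v)=1·1, αω(v)=-2·1, βω(u)=14·0; sum ≡ 1  ⇒  -1.
(a,b)_11: α=0, u≡10; β=1, v≡5 (mod 11); (10|11)=-1, (5|11)=+1; sign (−1)^0·-1^1·+1^0 = -1.
(3335, -36685 / ℚ) ramifies at {2, 11, 23, 29}: a division algebra.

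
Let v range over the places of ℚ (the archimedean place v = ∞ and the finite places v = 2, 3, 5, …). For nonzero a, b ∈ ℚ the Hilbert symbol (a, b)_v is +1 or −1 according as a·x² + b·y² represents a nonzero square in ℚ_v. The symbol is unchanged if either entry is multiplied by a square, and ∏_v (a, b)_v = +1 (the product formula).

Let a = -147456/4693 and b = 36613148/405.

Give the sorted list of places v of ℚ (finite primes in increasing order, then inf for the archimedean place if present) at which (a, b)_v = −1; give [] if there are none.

[2, 5]

(a, b) ≡ (-13, 715) mod (ℚ^×)²; places V = {2, 3, 5, 11, 13, 19, 23, ∞}.
(a,b)_∞: sgn(-13)=−, sgn(715)=+, so +1.
(a,b)_19: α=-2, u≡9; β=0, v≡12 (mod 19); (9|19)=+1, (12|19)=-1; sign (−1)^0·+1^0·-1^-2 = +1.
(a,b)_23: α=0, u≡20; β=2, v≡2 (mod 23); (20|23)=-1, (2|23)=+1; sign (−1)^0·-1^2·+1^0 = +1.
(a,b)_5: α=0, u≡3; β=-1, v≡3 (mod 5); (3|5)=-1, (3|5)=-1; sign (−1)^0·-1^-1·-1^0 = -1.
(a,b)_2: α=14, β=2; u≡3, v≡3 (mod 8); ε(u)ε(v)=1·1, αω(v)=14·1, βω(u)=2·1; sum ≡ 1  ⇒  -1.
(a,b)_11: α=0, u≡3; β=3, v≡7 (mod 11); (3|11)=+1, (7|11)=-1; sign (−1)^0·+1^3·-1^0 = +1.
(a,b)_13: α=-1, u≡12; β=1, v≡12 (mod 13); (12|13)=+1, (12|13)=+1; sign (−1)^0·+1^1·+1^-1 = +1.
(a,b)_3: α=2, u≡2; β=-4, v≡1 (mod 3); (2|3)=-1, (1|3)=+1; sign (−1)^0·-1^-4·+1^2 = +1.
|Ram(-13, 715)| = 2, even; anisotropic at {2, 5}.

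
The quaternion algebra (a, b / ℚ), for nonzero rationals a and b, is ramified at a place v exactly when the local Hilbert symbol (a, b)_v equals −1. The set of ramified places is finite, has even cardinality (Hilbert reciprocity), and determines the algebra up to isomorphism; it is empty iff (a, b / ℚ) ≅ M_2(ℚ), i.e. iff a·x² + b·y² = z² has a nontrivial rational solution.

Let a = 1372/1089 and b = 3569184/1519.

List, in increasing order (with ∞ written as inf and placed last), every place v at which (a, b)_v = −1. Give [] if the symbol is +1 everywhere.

[2, 17]

Mod squares: a ≡ 7, b ≡ 1054. Check v ∈ {∞, 2, 3, 7, 11, 17, 31}.
v=17: a=17^0·(≡12), b=17^1·(≡6) mod 17; (12|17)=-1, (6|17)=-1; (−1)^{0·1·8}·(-1)^1·(-1)^0 = -1.
v=11: a=11^-2·(≡7), b=11^0·(≡3) mod 11; (7|11)=-1, (3|11)=+1; (−1)^{-2·0·5}·(-1)^0·(+1)^-2 = +1.
v=31: a=31^0·(≡2), b=31^-1·(≡12) mod 31; (2|31)=+1, (12|31)=-1; (−1)^{0·-1·15}·(+1)^-1·(-1)^0 = +1.
v=7: a=7^3·(≡1), b=7^-2·(≡1) mod 7; (1|7)=+1, (1|7)=+1; (−1)^{3·-2·3}·(+1)^-2·(+1)^3 = +1.
v=3: a=3^-2·(≡1), b=3^8·(≡1) mod 3; (1|3)=+1, (1|3)=+1; (−1)^{-2·8·1}·(+1)^8·(+1)^-2 = +1.
v=∞: 7 > 0 and 1054 > 0  ⇒  (a,b)_∞ = +1.
v=2: v_2(a)=2, v_2(b)=5; units ≡ 7, 7 (mod 8); ε·ε+αω+βω = 1·1+2·0+5·0 ≡ 1  ⇒  (a,b)_2 = -1.
(7, 1054 / ℚ) ramifies at {2, 17}: a division algebra.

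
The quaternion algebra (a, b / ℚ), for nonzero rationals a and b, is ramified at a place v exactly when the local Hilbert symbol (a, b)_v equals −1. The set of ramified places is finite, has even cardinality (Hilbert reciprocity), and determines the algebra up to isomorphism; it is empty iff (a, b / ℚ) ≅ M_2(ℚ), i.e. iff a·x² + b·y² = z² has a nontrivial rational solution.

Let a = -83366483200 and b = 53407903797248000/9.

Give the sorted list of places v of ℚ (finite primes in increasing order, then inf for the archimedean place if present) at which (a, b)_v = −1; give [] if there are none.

Mod squares: a ≡ -13, b ≡ 770. Check v ∈ {∞, 2, 3, 5, 7, 11, 13}.
v=3: a=3^0·(≡2), b=3^-2·(≡2) mod 3; (2|3)=-1, (2|3)=-1; (−1)^{0·-2·1}·(-1)^-2·(-1)^0 = +1.
v=2: v_2(a)=8, v_2(b)=15; units ≡ 3, 1 (mod 8); ε·ε+αω+βω = 1·0+8·0+15·1 ≡ 1  ⇒  (a,b)_2 = -1.
v=7: a=7^2·(≡4), b=7^3·(≡3) mod 7; (4|7)=+1, (3|7)=-1; (−1)^{2·3·3}·(+1)^3·(-1)^2 = +1.
v=5: a=5^2·(≡2), b=5^3·(≡1) mod 5; (2|5)=-1, (1|5)=+1; (−1)^{2·3·2}·(-1)^3·(+1)^2 = -1.
v=13: a=13^3·(≡9), b=13^4·(≡3) mod 13; (9|13)=+1, (3|13)=+1; (−1)^{3·4·6}·(+1)^4·(+1)^3 = +1.
v=∞: -13 < 0 and 770 > 0  ⇒  (a,b)_∞ = +1.
v=11: a=11^2·(≡3), b=11^3·(≡9) mod 11; (3|11)=+1, (9|11)=+1; (−1)^{2·3·5}·(+1)^3·(+1)^2 = +1.
Ram(-13, 770) = {2, 5}; no ℚ_2-point on the conic.

[2, 5]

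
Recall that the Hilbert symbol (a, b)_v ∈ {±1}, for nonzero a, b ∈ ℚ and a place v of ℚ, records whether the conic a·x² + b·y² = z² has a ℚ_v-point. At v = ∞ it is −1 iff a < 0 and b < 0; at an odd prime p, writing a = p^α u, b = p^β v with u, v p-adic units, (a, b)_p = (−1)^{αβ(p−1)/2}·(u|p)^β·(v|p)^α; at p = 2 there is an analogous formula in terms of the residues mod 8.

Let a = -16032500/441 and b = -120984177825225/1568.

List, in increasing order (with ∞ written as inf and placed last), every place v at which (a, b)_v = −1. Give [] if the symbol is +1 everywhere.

Mod squares: a ≡ -53, b ≡ -18722. Check v ∈ {∞, 2, 3, 5, 7, 11, 13, 23, 37, 53}.
v=37: a=37^0·(≡10), b=37^1·(≡4) mod 37; (10|37)=+1, (4|37)=+1; (−1)^{0·1·18}·(+1)^1·(+1)^0 = +1.
v=13: a=13^0·(≡3), b=13^2·(≡11) mod 13; (3|13)=+1, (11|13)=-1; (−1)^{0·2·6}·(+1)^2·(-1)^0 = +1.
v=2: v_2(a)=2, v_2(b)=-5; units ≡ 3, 7 (mod 8); ε·ε+αω+βω = 1·1+2·0+-5·1 ≡ 0  ⇒  (a,b)_2 = +1.
v=7: a=7^-2·(≡3), b=7^-2·(≡5) mod 7; (3|7)=-1, (5|7)=-1; (−1)^{-2·-2·3}·(-1)^-2·(-1)^-2 = +1.
v=11: a=11^2·(≡6), b=11^3·(≡9) mod 11; (6|11)=-1, (9|11)=+1; (−1)^{2·3·5}·(-1)^3·(+1)^2 = -1.
v=53: a=53^1·(≡17), b=53^2·(≡10) mod 53; (17|53)=+1, (10|53)=+1; (−1)^{1·2·26}·(+1)^2·(+1)^1 = +1.
v=3: a=3^-2·(≡1), b=3^2·(≡1) mod 3; (1|3)=+1, (1|3)=+1; (−1)^{-2·2·1}·(+1)^2·(+1)^-2 = +1.
v=5: a=5^4·(≡3), b=5^2·(≡2) mod 5; (3|5)=-1, (2|5)=-1; (−1)^{4·2·2}·(-1)^2·(-1)^4 = +1.
v=23: a=23^0·(≡16), b=23^1·(≡5) mod 23; (16|23)=+1, (5|23)=-1; (−1)^{0·1·11}·(+1)^1·(-1)^0 = +1.
v=∞: -53 < 0 and -18722 < 0  ⇒  (a,b)_∞ = -1.
(-53, -18722 / ℚ) ramifies at {11, ∞}: a division algebra.

[11, inf]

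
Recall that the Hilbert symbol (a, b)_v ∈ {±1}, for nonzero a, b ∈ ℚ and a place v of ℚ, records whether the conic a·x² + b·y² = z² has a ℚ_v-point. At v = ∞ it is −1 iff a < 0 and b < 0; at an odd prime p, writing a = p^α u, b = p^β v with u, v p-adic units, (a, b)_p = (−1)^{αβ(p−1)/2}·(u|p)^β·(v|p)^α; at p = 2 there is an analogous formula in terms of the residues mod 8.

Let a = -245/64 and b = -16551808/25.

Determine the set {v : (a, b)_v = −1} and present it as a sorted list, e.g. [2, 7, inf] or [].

Mod squares: a ≡ -5, b ≡ -5278. Check v ∈ {∞, 2, 5, 7, 13, 29}.
v=∞: -5 < 0 and -5278 < 0  ⇒  (a,b)_∞ = -1.
v=7: a=7^2·(≡2), b=7^3·(≡4) mod 7; (2|7)=+1, (4|7)=+1; (−1)^{2·3·3}·(+1)^3·(+1)^2 = +1.
v=29: a=29^0·(≡22), b=29^1·(≡8) mod 29; (22|29)=+1, (8|29)=-1; (−1)^{0·1·14}·(+1)^1·(-1)^0 = +1.
v=5: a=5^1·(≡4), b=5^-2·(≡2) mod 5; (4|5)=+1, (2|5)=-1; (−1)^{1·-2·2}·(+1)^-2·(-1)^1 = -1.
v=2: v_2(a)=-6, v_2(b)=7; units ≡ 3, 1 (mod 8); ε·ε+αω+βω = 1·0+-6·0+7·1 ≡ 1  ⇒  (a,b)_2 = -1.
v=13: a=13^0·(≡11), b=13^1·(≡9) mod 13; (11|13)=-1, (9|13)=+1; (−1)^{0·1·6}·(-1)^1·(+1)^0 = -1.
(-5, -5278 / ℚ) ramifies at {2, 5, 13, ∞}: a division algebra.

[2, 5, 13, inf]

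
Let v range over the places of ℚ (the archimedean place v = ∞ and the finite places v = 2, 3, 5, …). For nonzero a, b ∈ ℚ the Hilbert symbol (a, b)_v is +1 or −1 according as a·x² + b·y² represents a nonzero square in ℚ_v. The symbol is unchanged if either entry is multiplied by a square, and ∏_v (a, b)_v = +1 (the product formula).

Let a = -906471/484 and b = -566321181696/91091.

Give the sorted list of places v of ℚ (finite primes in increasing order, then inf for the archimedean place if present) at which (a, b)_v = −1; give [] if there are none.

(a, b) ≡ (-31, -6479) mod (ℚ^×)²; places V = {2, 3, 7, 11, 13, 17, 19, 31, ∞}.
(a,b)_13: α=0, u≡2; β=-2, v≡7 (mod 13); (2|13)=-1, (7|13)=-1; sign (−1)^0·-1^-2·-1^0 = +1.
(a,b)_19: α=2, u≡6; β=3, v≡17 (mod 19); (6|19)=+1, (17|19)=+1; sign (−1)^0·+1^3·+1^2 = +1.
(a,b)_7: α=0, u≡1; β=-2, v≡6 (mod 7); (1|7)=+1, (6|7)=-1; sign (−1)^0·+1^-2·-1^0 = +1.
(a,b)_3: α=4, u≡2; β=2, v≡1 (mod 3); (2|3)=-1, (1|3)=+1; sign (−1)^0·-1^2·+1^4 = +1.
(a,b)_2: α=-2, β=10; u≡1, v≡1 (mod 8); ε(u)ε(v)=0·0, αω(v)=-2·0, βω(u)=10·0; sum ≡ 0  ⇒  +1.
(a,b)_∞: sgn(-31)=−, sgn(-6479)=−, so -1.
(a,b)_11: α=-2, u≡7; β=-1, v≡3 (mod 11); (7|11)=-1, (3|11)=+1; sign (−1)^0·-1^-1·+1^-2 = -1.
(a,b)_17: α=0, u≡11; β=2, v≡13 (mod 17); (11|17)=-1, (13|17)=+1; sign (−1)^0·-1^2·+1^0 = +1.
(a,b)_31: α=1, u≡11; β=1, v≡9 (mod 31); (11|31)=-1, (9|31)=+1; sign (−1)^1·-1^1·+1^1 = +1.
(-31, -6479 / ℚ) ramifies at {11, ∞}: a division algebra.

[11, inf]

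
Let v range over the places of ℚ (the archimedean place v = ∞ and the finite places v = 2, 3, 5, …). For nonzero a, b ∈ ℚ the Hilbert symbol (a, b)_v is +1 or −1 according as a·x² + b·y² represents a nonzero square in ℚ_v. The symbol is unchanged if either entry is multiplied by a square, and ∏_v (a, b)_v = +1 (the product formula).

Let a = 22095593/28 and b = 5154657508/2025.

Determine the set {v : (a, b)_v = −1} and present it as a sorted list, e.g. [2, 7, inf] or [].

[11, 13, 43, 47]

Mod squares: a ≡ 183911, b ≡ 155617. Check v ∈ {∞, 2, 3, 5, 7, 11, 13, 29, 43, 47}.
v=11: a=11^0·(≡6), b=11^1·(≡3) mod 11; (6|11)=-1, (3|11)=+1; (−1)^{0·1·5}·(-1)^1·(+1)^0 = -1.
v=47: a=47^1·(≡16), b=47^1·(≡1) mod 47; (16|47)=+1, (1|47)=+1; (−1)^{1·1·23}·(+1)^1·(+1)^1 = -1.
v=7: a=7^-1·(≡4), b=7^3·(≡5) mod 7; (4|7)=+1, (5|7)=-1; (−1)^{-1·3·3}·(+1)^3·(-1)^-1 = +1.
v=43: a=43^1·(≡20), b=43^1·(≡3) mod 43; (20|43)=-1, (3|43)=-1; (−1)^{1·1·21}·(-1)^1·(-1)^1 = -1.
v=∞: 183911 > 0 and 155617 > 0  ⇒  (a,b)_∞ = +1.
v=29: a=29^2·(≡1), b=29^0·(≡8) mod 29; (1|29)=+1, (8|29)=-1; (−1)^{2·0·14}·(+1)^0·(-1)^2 = +1.
v=5: a=5^0·(≡1), b=5^-2·(≡3) mod 5; (1|5)=+1, (3|5)=-1; (−1)^{0·-2·2}·(+1)^-2·(-1)^0 = +1.
v=13: a=13^1·(≡1), b=13^2·(≡2) mod 13; (1|13)=+1, (2|13)=-1; (−1)^{1·2·6}·(+1)^2·(-1)^1 = -1.
v=2: v_2(a)=-2, v_2(b)=2; units ≡ 7, 1 (mod 8); ε·ε+αω+βω = 1·0+-2·0+2·0 ≡ 0  ⇒  (a,b)_2 = +1.
v=3: a=3^0·(≡2), b=3^-4·(≡1) mod 3; (2|3)=-1, (1|3)=+1; (−1)^{0·-4·1}·(-1)^-4·(+1)^0 = +1.
(183911, 155617 / ℚ) ramifies at {11, 13, 43, 47}: a division algebra.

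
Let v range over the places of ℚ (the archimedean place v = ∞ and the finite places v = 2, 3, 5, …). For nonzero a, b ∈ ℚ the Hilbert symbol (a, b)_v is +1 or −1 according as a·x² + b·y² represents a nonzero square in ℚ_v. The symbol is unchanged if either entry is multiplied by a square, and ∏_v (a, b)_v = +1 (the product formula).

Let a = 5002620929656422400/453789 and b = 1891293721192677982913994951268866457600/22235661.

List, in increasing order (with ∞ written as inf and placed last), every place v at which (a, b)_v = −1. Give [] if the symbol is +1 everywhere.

(a, b) ≡ (34678478919, 634809) mod (ℚ^×)²; places V = {2, 3, 5, 7, 19, 23, 37, 41, 43, 47, 53, ∞}.
(a,b)_37: α=1, u≡11; β=3, v≡11 (mod 37); (11|37)=+1, (11|37)=+1; sign (−1)^0·+1^3·+1^1 = +1.
(a,b)_2: α=16, β=28; u≡7, v≡1 (mod 8); ε(u)ε(v)=1·0, αω(v)=16·0, βω(u)=28·0; sum ≡ 0  ⇒  +1.
(a,b)_53: α=1, u≡24; β=2, v≡24 (mod 53); (24|53)=+1, (24|53)=+1; sign (−1)^0·+1^2·+1^1 = +1.
(a,b)_41: α=1, u≡26; β=2, v≡38 (mod 41); (26|41)=-1, (38|41)=-1; sign (−1)^0·-1^2·-1^1 = -1.
(a,b)_47: α=1, u≡13; β=2, v≡3 (mod 47); (13|47)=-1, (3|47)=+1; sign (−1)^0·-1^2·+1^1 = +1.
(a,b)_23: α=1, u≡18; β=2, v≡8 (mod 23); (18|23)=+1, (8|23)=+1; sign (−1)^0·+1^2·+1^1 = +1.
(a,b)_∞: sgn(34678478919)=+, sgn(634809)=+, so +1.
(a,b)_19: α=1, u≡1; β=3, v≡17 (mod 19); (1|19)=+1, (17|19)=+1; sign (−1)^1·+1^3·+1^1 = -1.
(a,b)_5: α=2, u≡4; β=2, v≡4 (mod 5); (4|5)=+1, (4|5)=+1; sign (−1)^0·+1^2·+1^2 = +1.
(a,b)_3: α=-3, u≡1; β=-3, v≡1 (mod 3); (1|3)=+1, (1|3)=+1; sign (−1)^1·+1^-3·+1^-3 = -1.
(a,b)_7: α=-5, u≡1; β=-7, v≡4 (mod 7); (1|7)=+1, (4|7)=+1; sign (−1)^1·+1^-7·+1^-5 = -1.
(a,b)_43: α=2, u≡17; β=5, v≡10 (mod 43); (17|43)=+1, (10|43)=+1; sign (−1)^0·+1^5·+1^2 = +1.
|Ram(34678478919, 634809)| = 4, even; anisotropic at {3, 7, 19, 41}.

[3, 7, 19, 41]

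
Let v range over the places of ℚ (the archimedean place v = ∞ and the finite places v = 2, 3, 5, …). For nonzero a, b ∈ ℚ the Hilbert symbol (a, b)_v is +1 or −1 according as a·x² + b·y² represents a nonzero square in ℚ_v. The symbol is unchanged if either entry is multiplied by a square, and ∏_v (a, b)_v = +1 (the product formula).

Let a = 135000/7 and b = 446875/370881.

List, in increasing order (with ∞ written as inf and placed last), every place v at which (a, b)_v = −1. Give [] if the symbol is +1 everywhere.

[2, 5]

Mod squares: a ≡ 42, b ≡ 715. Check v ∈ {∞, 2, 3, 5, 7, 11, 13, 29}.
v=11: a=11^0·(≡9), b=11^1·(≡7) mod 11; (9|11)=+1, (7|11)=-1; (−1)^{0·1·5}·(+1)^1·(-1)^0 = +1.
v=13: a=13^0·(≡3), b=13^1·(≡4) mod 13; (3|13)=+1, (4|13)=+1; (−1)^{0·1·6}·(+1)^1·(+1)^0 = +1.
v=2: v_2(a)=3, v_2(b)=0; units ≡ 5, 3 (mod 8); ε·ε+αω+βω = 0·1+3·1+0·1 ≡ 1  ⇒  (a,b)_2 = -1.
v=∞: 42 > 0 and 715 > 0  ⇒  (a,b)_∞ = +1.
v=7: a=7^-1·(≡5), b=7^-2·(≡1) mod 7; (5|7)=-1, (1|7)=+1; (−1)^{-1·-2·3}·(-1)^-2·(+1)^-1 = +1.
v=29: a=29^0·(≡9), b=29^-2·(≡12) mod 29; (9|29)=+1, (12|29)=-1; (−1)^{0·-2·14}·(+1)^-2·(-1)^0 = +1.
v=3: a=3^3·(≡2), b=3^-2·(≡1) mod 3; (2|3)=-1, (1|3)=+1; (−1)^{3·-2·1}·(-1)^-2·(+1)^3 = +1.
v=5: a=5^4·(≡3), b=5^5·(≡3) mod 5; (3|5)=-1, (3|5)=-1; (−1)^{4·5·2}·(-1)^5·(-1)^4 = -1.
|Ram(42, 715)| = 2, even; anisotropic at {2, 5}.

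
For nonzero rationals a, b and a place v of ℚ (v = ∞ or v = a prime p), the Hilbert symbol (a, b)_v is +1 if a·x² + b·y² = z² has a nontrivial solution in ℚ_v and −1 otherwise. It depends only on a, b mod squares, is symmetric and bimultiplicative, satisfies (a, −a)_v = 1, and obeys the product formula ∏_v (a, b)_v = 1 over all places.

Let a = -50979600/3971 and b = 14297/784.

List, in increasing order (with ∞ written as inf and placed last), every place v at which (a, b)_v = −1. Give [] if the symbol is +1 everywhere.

(a, b) ≡ (-11, 17) mod (ℚ^×)²; places V = {2, 3, 5, 7, 11, 17, 19, 29, ∞}.
(a,b)_∞: sgn(-11)=−, sgn(17)=+, so +1.
(a,b)_17: α=2, u≡6; β=1, v≡4 (mod 17); (6|17)=-1, (4|17)=+1; sign (−1)^0·-1^1·+1^2 = -1.
(a,b)_19: α=-2, u≡2; β=0, v≡17 (mod 19); (2|19)=-1, (17|19)=+1; sign (−1)^0·-1^0·+1^-2 = +1.
(a,b)_7: α=2, u≡5; β=-2, v≡5 (mod 7); (5|7)=-1, (5|7)=-1; sign (−1)^0·-1^-2·-1^2 = +1.
(a,b)_5: α=2, u≡1; β=0, v≡3 (mod 5); (1|5)=+1, (3|5)=-1; sign (−1)^0·+1^0·-1^2 = +1.
(a,b)_3: α=2, u≡1; β=0, v≡2 (mod 3); (1|3)=+1, (2|3)=-1; sign (−1)^0·+1^0·-1^2 = +1.
(a,b)_2: α=4, β=-4; u≡5, v≡1 (mod 8); ε(u)ε(v)=0·0, αω(v)=4·0, βω(u)=-4·1; sum ≡ 0  ⇒  +1.
(a,b)_11: α=-1, u≡6; β=0, v≡10 (mod 11); (6|11)=-1, (10|11)=-1; sign (−1)^0·-1^0·-1^-1 = -1.
(a,b)_29: α=0, u≡18; β=2, v≡17 (mod 29); (18|29)=-1, (17|29)=-1; sign (−1)^0·-1^2·-1^0 = +1.
Ram(-11, 17) = {11, 17}; no ℚ_11-point on the conic.

[11, 17]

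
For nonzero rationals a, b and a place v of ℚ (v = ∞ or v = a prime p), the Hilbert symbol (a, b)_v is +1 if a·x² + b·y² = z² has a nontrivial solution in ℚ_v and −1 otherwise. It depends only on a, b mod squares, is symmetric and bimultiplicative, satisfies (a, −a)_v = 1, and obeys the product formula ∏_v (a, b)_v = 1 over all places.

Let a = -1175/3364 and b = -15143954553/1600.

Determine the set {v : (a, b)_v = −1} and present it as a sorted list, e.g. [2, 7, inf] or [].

(a, b) ≡ (-47, -700817) mod (ℚ^×)²; places V = {2, 3, 5, 7, 13, 29, 31, 37, 47, ∞}.
(a,b)_∞: sgn(-47)=−, sgn(-700817)=−, so -1.
(a,b)_47: α=1, u≡13; β=1, v≡19 (mod 47); (13|47)=-1, (19|47)=-1; sign (−1)^1·-1^1·-1^1 = -1.
(a,b)_13: α=0, u≡6; β=1, v≡6 (mod 13); (6|13)=-1, (6|13)=-1; sign (−1)^0·-1^1·-1^0 = -1.
(a,b)_37: α=0, u≡34; β=1, v≡25 (mod 37); (34|37)=+1, (25|37)=+1; sign (−1)^0·+1^1·+1^0 = +1.
(a,b)_7: α=0, u≡2; β=4, v≡1 (mod 7); (2|7)=+1, (1|7)=+1; sign (−1)^0·+1^4·+1^0 = +1.
(a,b)_29: α=-2, u≡18; β=0, v≡15 (mod 29); (18|29)=-1, (15|29)=-1; sign (−1)^0·-1^0·-1^-2 = +1.
(a,b)_5: α=2, u≡2; β=-2, v≡3 (mod 5); (2|5)=-1, (3|5)=-1; sign (−1)^0·-1^-2·-1^2 = +1.
(a,b)_3: α=0, u≡1; β=2, v≡1 (mod 3); (1|3)=+1, (1|3)=+1; sign (−1)^0·+1^2·+1^0 = +1.
(a,b)_31: α=0, u≡6; β=1, v≡22 (mod 31); (6|31)=-1, (22|31)=-1; sign (−1)^0·-1^1·-1^0 = -1.
(a,b)_2: α=-2, β=-6; u≡1, v≡7 (mod 8); ε(u)ε(v)=0·1, αω(v)=-2·0, βω(u)=-6·0; sum ≡ 0  ⇒  +1.
Ram(-47, -700817) = {13, 31, 47, ∞}; no ℚ_13-point on the conic.

[13, 31, 47, inf]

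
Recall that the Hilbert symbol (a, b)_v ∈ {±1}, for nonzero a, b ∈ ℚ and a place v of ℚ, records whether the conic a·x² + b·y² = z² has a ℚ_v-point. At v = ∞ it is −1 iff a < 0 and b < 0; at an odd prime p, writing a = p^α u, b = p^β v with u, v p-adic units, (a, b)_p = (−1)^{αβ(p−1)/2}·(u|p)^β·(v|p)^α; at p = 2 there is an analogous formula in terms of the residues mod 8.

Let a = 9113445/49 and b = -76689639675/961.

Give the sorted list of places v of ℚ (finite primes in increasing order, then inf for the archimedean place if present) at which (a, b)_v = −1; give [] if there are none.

[3, 5, 11, 17]

(a, b) ≡ (2805, -3) mod (ℚ^×)²; places V = {2, 3, 5, 7, 11, 17, 19, 31, ∞}.
(a,b)_3: α=3, u≡2; β=5, v≡2 (mod 3); (2|3)=-1, (2|3)=-1; sign (−1)^1·-1^5·-1^3 = -1.
(a,b)_7: α=-2, u≡5; β=0, v≡1 (mod 7); (5|7)=-1, (1|7)=+1; sign (−1)^0·-1^0·+1^-2 = +1.
(a,b)_17: α=1, u≡5; β=2, v≡6 (mod 17); (5|17)=-1, (6|17)=-1; sign (−1)^0·-1^2·-1^1 = -1.
(a,b)_31: α=0, u≡26; β=-2, v≡20 (mod 31); (26|31)=-1, (20|31)=+1; sign (−1)^0·-1^-2·+1^0 = +1.
(a,b)_∞: sgn(2805)=+, sgn(-3)=−, so +1.
(a,b)_19: α=2, u≡15; β=2, v≡11 (mod 19); (15|19)=-1, (11|19)=+1; sign (−1)^0·-1^2·+1^2 = +1.
(a,b)_5: α=1, u≡1; β=2, v≡3 (mod 5); (1|5)=+1, (3|5)=-1; sign (−1)^0·+1^2·-1^1 = -1.
(a,b)_2: α=0, β=0; u≡5, v≡5 (mod 8); ε(u)ε(v)=0·0, αω(v)=0·1, βω(u)=0·1; sum ≡ 0  ⇒  +1.
(a,b)_11: α=1, u≡6; β=2, v≡10 (mod 11); (6|11)=-1, (10|11)=-1; sign (−1)^0·-1^2·-1^1 = -1.
Ram(2805, -3) = {3, 5, 11, 17}; no ℚ_3-point on the conic.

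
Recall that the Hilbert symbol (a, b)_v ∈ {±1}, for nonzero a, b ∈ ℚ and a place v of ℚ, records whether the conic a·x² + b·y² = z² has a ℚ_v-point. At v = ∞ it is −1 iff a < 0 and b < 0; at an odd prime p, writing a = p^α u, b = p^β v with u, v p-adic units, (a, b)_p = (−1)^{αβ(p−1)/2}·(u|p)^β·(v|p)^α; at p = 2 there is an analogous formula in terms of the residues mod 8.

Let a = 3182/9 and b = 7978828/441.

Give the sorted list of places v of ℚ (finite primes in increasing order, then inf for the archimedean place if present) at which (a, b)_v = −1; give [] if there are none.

[29, 37]

Mod squares: a ≡ 3182, b ≡ 11803. Check v ∈ {∞, 2, 3, 7, 11, 13, 29, 37, 43}.
v=11: a=11^0·(≡4), b=11^1·(≡8) mod 11; (4|11)=+1, (8|11)=-1; (−1)^{0·1·5}·(+1)^1·(-1)^0 = +1.
v=29: a=29^0·(≡12), b=29^1·(≡16) mod 29; (12|29)=-1, (16|29)=+1; (−1)^{0·1·14}·(-1)^1·(+1)^0 = -1.
v=7: a=7^0·(≡2), b=7^-2·(≡2) mod 7; (2|7)=+1, (2|7)=+1; (−1)^{0·-2·3}·(+1)^-2·(+1)^0 = +1.
v=∞: 3182 > 0 and 11803 > 0  ⇒  (a,b)_∞ = +1.
v=2: v_2(a)=1, v_2(b)=2; units ≡ 7, 3 (mod 8); ε·ε+αω+βω = 1·1+1·1+2·0 ≡ 0  ⇒  (a,b)_2 = +1.
v=43: a=43^1·(≡13), b=43^0·(≡24) mod 43; (13|43)=+1, (24|43)=+1; (−1)^{1·0·21}·(+1)^0·(+1)^1 = +1.
v=13: a=13^0·(≡4), b=13^2·(≡4) mod 13; (4|13)=+1, (4|13)=+1; (−1)^{0·2·6}·(+1)^2·(+1)^0 = +1.
v=3: a=3^-2·(≡2), b=3^-2·(≡1) mod 3; (2|3)=-1, (1|3)=+1; (−1)^{-2·-2·1}·(-1)^-2·(+1)^-2 = +1.
v=37: a=37^1·(≡26), b=37^1·(≡22) mod 37; (26|37)=+1, (22|37)=-1; (−1)^{1·1·18}·(+1)^1·(-1)^1 = -1.
(3182, 11803 / ℚ) ramifies at {29, 37}: a division algebra.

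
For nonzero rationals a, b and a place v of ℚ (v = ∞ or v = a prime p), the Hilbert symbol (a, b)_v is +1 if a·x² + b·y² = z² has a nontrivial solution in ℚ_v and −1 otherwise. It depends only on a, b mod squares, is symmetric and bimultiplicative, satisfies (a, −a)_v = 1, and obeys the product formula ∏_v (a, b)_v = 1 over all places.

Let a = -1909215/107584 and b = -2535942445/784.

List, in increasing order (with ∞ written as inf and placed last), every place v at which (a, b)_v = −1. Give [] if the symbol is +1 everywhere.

[5, 7, 11, 31, 37, inf]

(a, b) ≡ (-212135, -1852405) mod (ℚ^×)²; places V = {2, 3, 5, 7, 11, 17, 19, 29, 31, 37, 41, ∞}.
(a,b)_5: α=1, u≡3; β=1, v≡4 (mod 5); (3|5)=-1, (4|5)=+1; sign (−1)^0·-1^1·+1^1 = -1.
(a,b)_29: α=1, u≡25; β=0, v≡23 (mod 29); (25|29)=+1, (23|29)=+1; sign (−1)^0·+1^0·+1^1 = +1.
(a,b)_31: α=0, u≡12; β=1, v≡21 (mod 31); (12|31)=-1, (21|31)=-1; sign (−1)^0·-1^1·-1^0 = -1.
(a,b)_37: α=0, u≡29; β=3, v≡10 (mod 37); (29|37)=-1, (10|37)=+1; sign (−1)^0·-1^3·+1^0 = -1.
(a,b)_∞: sgn(-212135)=−, sgn(-1852405)=−, so -1.
(a,b)_7: α=1, u≡3; β=-2, v≡3 (mod 7); (3|7)=-1, (3|7)=-1; sign (−1)^0·-1^-2·-1^1 = -1.
(a,b)_19: α=1, u≡1; β=1, v≡14 (mod 19); (1|19)=+1, (14|19)=-1; sign (−1)^1·+1^1·-1^1 = +1.
(a,b)_17: α=0, u≡9; β=1, v≡14 (mod 17); (9|17)=+1, (14|17)=-1; sign (−1)^0·+1^1·-1^0 = +1.
(a,b)_41: α=-2, u≡21; β=0, v≡2 (mod 41); (21|41)=+1, (2|41)=+1; sign (−1)^0·+1^0·+1^-2 = +1.
(a,b)_2: α=-6, β=-4; u≡1, v≡3 (mod 8); ε(u)ε(v)=0·1, αω(v)=-6·1, βω(u)=-4·0; sum ≡ 0  ⇒  +1.
(a,b)_3: α=2, u≡1; β=0, v≡2 (mod 3); (1|3)=+1, (2|3)=-1; sign (−1)^0·+1^0·-1^2 = +1.
(a,b)_11: α=1, u≡1; β=0, v≡10 (mod 11); (1|11)=+1, (10|11)=-1; sign (−1)^0·+1^0·-1^1 = -1.
|Ram(-212135, -1852405)| = 6, even; anisotropic at {5, 7, 11, 31, 37, ∞}.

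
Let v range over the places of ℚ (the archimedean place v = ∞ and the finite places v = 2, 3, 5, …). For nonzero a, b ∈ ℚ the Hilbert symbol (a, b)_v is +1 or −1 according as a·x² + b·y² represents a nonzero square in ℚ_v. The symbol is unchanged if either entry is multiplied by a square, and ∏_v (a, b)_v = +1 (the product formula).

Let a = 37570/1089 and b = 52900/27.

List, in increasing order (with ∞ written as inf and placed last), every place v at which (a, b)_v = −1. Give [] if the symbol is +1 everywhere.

Mod squares: a ≡ 130, b ≡ 3. Check v ∈ {∞, 2, 3, 5, 11, 13, 17, 23}.
v=17: a=17^2·(≡11), b=17^0·(≡3) mod 17; (11|17)=-1, (3|17)=-1; (−1)^{2·0·8}·(-1)^0·(-1)^2 = +1.
v=13: a=13^1·(≡3), b=13^0·(≡3) mod 13; (3|13)=+1, (3|13)=+1; (−1)^{1·0·6}·(+1)^0·(+1)^1 = +1.
v=3: a=3^-2·(≡1), b=3^-3·(≡1) mod 3; (1|3)=+1, (1|3)=+1; (−1)^{-2·-3·1}·(+1)^-3·(+1)^-2 = +1.
v=5: a=5^1·(≡1), b=5^2·(≡3) mod 5; (1|5)=+1, (3|5)=-1; (−1)^{1·2·2}·(+1)^2·(-1)^1 = -1.
v=2: v_2(a)=1, v_2(b)=2; units ≡ 1, 3 (mod 8); ε·ε+αω+βω = 0·1+1·1+2·0 ≡ 1  ⇒  (a,b)_2 = -1.
v=11: a=11^-2·(≡3), b=11^0·(≡9) mod 11; (3|11)=+1, (9|11)=+1; (−1)^{-2·0·5}·(+1)^0·(+1)^-2 = +1.
v=∞: 130 > 0 and 3 > 0  ⇒  (a,b)_∞ = +1.
v=23: a=23^0·(≡10), b=23^2·(≡2) mod 23; (10|23)=-1, (2|23)=+1; (−1)^{0·2·11}·(-1)^2·(+1)^0 = +1.
|Ram(130, 3)| = 2, even; anisotropic at {2, 5}.

[2, 5]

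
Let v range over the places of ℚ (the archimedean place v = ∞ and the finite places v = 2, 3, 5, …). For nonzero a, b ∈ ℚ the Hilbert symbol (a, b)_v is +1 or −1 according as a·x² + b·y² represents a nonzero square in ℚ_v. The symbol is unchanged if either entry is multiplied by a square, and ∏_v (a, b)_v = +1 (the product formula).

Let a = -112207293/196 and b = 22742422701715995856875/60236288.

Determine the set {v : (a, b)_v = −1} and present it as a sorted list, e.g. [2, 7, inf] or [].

Mod squares: a ≡ -103037, b ≡ 38. Check v ∈ {∞, 2, 3, 5, 7, 11, 17, 19, 29, 37}.
v=17: a=17^1·(≡16), b=17^2·(≡15) mod 17; (16|17)=+1, (15|17)=+1; (−1)^{1·2·8}·(+1)^2·(+1)^1 = +1.
v=2: v_2(a)=-2, v_2(b)=-9; units ≡ 3, 3 (mod 8); ε·ε+αω+βω = 1·1+-2·1+-9·1 ≡ 0  ⇒  (a,b)_2 = +1.
v=29: a=29^1·(≡26), b=29^2·(≡13) mod 29; (26|29)=-1, (13|29)=+1; (−1)^{1·2·14}·(-1)^2·(+1)^1 = +1.
v=∞: -103037 < 0 and 38 > 0  ⇒  (a,b)_∞ = +1.
v=7: a=7^-2·(≡3), b=7^-6·(≡3) mod 7; (3|7)=-1, (3|7)=-1; (−1)^{-2·-6·3}·(-1)^-6·(-1)^-2 = +1.
v=37: a=37^0·(≡15), b=37^2·(≡7) mod 37; (15|37)=-1, (7|37)=+1; (−1)^{0·2·18}·(-1)^2·(+1)^0 = +1.
v=3: a=3^2·(≡1), b=3^2·(≡2) mod 3; (1|3)=+1, (2|3)=-1; (−1)^{2·2·1}·(+1)^2·(-1)^2 = +1.
v=19: a=19^1·(≡11), b=19^3·(≡18) mod 19; (11|19)=+1, (18|19)=-1; (−1)^{1·3·9}·(+1)^3·(-1)^1 = +1.
v=11: a=11^3·(≡5), b=11^6·(≡9) mod 11; (5|11)=+1, (9|11)=+1; (−1)^{3·6·5}·(+1)^6·(+1)^3 = +1.
v=5: a=5^0·(≡2), b=5^4·(≡2) mod 5; (2|5)=-1, (2|5)=-1; (−1)^{0·4·2}·(-1)^4·(-1)^0 = +1.
Ram(a, b) = ∅: the form -103037·x² + 38·y² − z² is isotropic over every ℚ_v, so by Hasse–Minkowski it is isotropic over ℚ.

[]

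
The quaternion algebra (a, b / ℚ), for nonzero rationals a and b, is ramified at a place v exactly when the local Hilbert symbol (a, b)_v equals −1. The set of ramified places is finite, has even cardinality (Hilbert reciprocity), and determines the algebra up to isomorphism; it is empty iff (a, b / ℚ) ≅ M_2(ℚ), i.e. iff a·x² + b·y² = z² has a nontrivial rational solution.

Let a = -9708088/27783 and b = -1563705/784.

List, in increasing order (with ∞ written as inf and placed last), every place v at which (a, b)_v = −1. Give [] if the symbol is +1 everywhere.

(a, b) ≡ (-58786, -2145) mod (ℚ^×)²; places V = {2, 3, 5, 7, 11, 13, 17, 19, ∞}.
(a,b)_2: α=3, β=-4; u≡7, v≡7 (mod 8); ε(u)ε(v)=1·1, αω(v)=3·0, βω(u)=-4·0; sum ≡ 1  ⇒  -1.
(a,b)_7: α=-3, u≡4; β=-2, v≡2 (mod 7); (4|7)=+1, (2|7)=+1; sign (−1)^0·+1^-2·+1^-3 = +1.
(a,b)_3: α=-4, u≡2; β=7, v≡2 (mod 3); (2|3)=-1, (2|3)=-1; sign (−1)^0·-1^7·-1^-4 = -1.
(a,b)_∞: sgn(-58786)=−, sgn(-2145)=−, so -1.
(a,b)_13: α=1, u≡11; β=1, v≡1 (mod 13); (11|13)=-1, (1|13)=+1; sign (−1)^0·-1^1·+1^1 = -1.
(a,b)_11: α=0, u≡9; β=1, v≡3 (mod 11); (9|11)=+1, (3|11)=+1; sign (−1)^0·+1^1·+1^0 = +1.
(a,b)_5: α=0, u≡4; β=1, v≡1 (mod 5); (4|5)=+1, (1|5)=+1; sign (−1)^0·+1^1·+1^0 = +1.
(a,b)_19: α=1, u≡3; β=0, v≡18 (mod 19); (3|19)=-1, (18|19)=-1; sign (−1)^0·-1^0·-1^1 = -1.
(a,b)_17: α=3, u≡6; β=0, v≡3 (mod 17); (6|17)=-1, (3|17)=-1; sign (−1)^0·-1^0·-1^3 = -1.
|Ram(-58786, -2145)| = 6, even; anisotropic at {2, 3, 13, 17, 19, ∞}.

[2, 3, 13, 17, 19, inf]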